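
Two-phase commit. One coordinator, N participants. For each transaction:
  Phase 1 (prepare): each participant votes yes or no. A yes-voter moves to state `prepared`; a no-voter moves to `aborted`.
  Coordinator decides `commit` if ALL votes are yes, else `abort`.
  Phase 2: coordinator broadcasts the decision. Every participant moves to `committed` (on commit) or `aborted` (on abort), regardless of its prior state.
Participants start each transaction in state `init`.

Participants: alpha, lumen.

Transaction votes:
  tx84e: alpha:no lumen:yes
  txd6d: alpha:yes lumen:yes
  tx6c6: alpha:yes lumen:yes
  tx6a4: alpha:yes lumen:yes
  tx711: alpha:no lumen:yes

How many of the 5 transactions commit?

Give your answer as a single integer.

tx84e: no from alpha -> abort (commits=0)
txd6d: all yes -> commit (commits=1)
tx6c6: all yes -> commit (commits=2)
tx6a4: all yes -> commit (commits=3)
tx711: no from alpha -> abort (commits=3)

Answer: 3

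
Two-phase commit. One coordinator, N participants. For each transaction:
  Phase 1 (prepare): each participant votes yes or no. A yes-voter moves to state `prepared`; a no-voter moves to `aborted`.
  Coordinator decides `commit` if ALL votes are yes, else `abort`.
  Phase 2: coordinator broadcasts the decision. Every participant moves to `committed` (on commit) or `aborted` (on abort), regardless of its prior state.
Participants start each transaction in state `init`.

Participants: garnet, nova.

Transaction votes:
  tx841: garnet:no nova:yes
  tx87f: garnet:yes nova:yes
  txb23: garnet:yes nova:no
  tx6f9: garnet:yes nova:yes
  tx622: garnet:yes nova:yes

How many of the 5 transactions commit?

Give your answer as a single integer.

Answer: 3

Derivation:
tx841: no from garnet -> abort (commits=0)
tx87f: all yes -> commit (commits=1)
txb23: no from nova -> abort (commits=1)
tx6f9: all yes -> commit (commits=2)
tx622: all yes -> commit (commits=3)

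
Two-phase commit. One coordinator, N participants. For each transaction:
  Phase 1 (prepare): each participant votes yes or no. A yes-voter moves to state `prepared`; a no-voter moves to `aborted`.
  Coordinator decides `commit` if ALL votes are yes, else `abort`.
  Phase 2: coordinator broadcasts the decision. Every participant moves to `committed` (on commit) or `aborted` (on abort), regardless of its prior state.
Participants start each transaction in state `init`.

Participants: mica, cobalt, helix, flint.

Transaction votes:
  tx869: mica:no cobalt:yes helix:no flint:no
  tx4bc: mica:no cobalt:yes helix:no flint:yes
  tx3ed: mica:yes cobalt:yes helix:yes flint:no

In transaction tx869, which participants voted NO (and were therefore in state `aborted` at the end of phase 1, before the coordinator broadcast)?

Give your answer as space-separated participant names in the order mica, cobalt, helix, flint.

Txn tx869 phase 1: mica no -> aborted; cobalt yes -> prepared; helix no -> aborted; flint no -> aborted

Answer: mica helix flint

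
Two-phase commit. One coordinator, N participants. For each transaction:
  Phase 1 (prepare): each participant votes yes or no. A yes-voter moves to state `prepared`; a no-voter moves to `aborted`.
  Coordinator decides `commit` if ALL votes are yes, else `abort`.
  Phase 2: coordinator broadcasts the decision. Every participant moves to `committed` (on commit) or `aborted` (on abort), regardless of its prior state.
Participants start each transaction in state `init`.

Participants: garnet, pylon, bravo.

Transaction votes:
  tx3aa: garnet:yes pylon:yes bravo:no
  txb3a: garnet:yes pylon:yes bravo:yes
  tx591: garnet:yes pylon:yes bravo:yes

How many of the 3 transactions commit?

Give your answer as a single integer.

tx3aa: no from bravo -> abort (commits=0)
txb3a: all yes -> commit (commits=1)
tx591: all yes -> commit (commits=2)

Answer: 2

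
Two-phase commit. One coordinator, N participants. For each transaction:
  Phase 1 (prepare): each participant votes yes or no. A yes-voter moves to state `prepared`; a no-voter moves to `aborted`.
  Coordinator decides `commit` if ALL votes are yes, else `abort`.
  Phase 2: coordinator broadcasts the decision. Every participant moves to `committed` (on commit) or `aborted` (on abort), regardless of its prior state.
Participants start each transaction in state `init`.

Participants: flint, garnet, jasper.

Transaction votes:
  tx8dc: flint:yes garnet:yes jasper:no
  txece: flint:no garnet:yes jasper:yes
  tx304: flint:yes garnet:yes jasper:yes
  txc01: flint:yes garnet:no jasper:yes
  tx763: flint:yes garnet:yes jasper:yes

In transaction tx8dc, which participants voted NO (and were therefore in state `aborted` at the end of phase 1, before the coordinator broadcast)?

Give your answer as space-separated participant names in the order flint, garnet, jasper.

Answer: jasper

Derivation:
Txn tx8dc phase 1: flint yes -> prepared; garnet yes -> prepared; jasper no -> aborted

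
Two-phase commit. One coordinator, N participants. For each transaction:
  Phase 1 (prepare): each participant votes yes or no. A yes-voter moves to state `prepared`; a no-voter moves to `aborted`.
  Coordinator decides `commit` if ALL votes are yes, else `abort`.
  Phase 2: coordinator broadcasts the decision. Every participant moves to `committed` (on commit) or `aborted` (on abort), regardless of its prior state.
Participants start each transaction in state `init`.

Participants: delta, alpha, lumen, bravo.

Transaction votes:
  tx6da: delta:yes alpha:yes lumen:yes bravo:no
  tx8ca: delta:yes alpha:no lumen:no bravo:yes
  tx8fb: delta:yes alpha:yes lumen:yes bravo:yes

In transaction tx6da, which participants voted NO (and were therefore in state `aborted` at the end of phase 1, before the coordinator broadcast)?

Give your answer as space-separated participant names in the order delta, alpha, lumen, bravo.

Answer: bravo

Derivation:
Txn tx6da phase 1: delta yes -> prepared; alpha yes -> prepared; lumen yes -> prepared; bravo no -> aborted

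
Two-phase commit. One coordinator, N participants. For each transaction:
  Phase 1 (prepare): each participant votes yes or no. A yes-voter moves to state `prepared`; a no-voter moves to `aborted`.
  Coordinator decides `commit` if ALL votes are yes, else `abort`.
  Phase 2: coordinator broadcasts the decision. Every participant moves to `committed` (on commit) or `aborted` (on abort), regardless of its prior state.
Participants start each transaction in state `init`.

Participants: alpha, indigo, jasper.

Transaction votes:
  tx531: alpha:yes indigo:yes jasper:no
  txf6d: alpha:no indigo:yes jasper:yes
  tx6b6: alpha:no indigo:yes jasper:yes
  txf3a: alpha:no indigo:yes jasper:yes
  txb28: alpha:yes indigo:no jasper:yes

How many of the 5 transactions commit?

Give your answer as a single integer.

tx531: no from jasper -> abort (commits=0)
txf6d: no from alpha -> abort (commits=0)
tx6b6: no from alpha -> abort (commits=0)
txf3a: no from alpha -> abort (commits=0)
txb28: no from indigo -> abort (commits=0)

Answer: 0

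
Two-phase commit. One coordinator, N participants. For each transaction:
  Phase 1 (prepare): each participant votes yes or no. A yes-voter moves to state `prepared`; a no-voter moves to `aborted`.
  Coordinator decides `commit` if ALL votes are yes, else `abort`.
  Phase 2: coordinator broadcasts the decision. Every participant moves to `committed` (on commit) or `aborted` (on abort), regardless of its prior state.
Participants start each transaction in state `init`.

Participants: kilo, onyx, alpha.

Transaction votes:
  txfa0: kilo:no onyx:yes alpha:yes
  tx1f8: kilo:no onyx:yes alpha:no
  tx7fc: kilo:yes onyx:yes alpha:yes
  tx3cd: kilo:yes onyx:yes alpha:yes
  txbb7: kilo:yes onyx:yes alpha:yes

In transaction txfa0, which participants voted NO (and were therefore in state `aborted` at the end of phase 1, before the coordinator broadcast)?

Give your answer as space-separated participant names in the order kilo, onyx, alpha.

Answer: kilo

Derivation:
Txn txfa0 phase 1: kilo no -> aborted; onyx yes -> prepared; alpha yes -> prepared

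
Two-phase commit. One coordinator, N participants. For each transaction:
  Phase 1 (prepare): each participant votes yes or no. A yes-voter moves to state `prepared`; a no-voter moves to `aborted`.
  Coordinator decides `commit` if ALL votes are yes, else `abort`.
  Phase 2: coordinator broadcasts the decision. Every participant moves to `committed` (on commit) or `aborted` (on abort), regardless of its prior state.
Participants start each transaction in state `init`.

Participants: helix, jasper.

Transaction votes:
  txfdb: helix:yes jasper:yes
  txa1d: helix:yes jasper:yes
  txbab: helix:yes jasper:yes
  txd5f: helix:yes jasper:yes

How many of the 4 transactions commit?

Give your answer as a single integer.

Answer: 4

Derivation:
txfdb: all yes -> commit (commits=1)
txa1d: all yes -> commit (commits=2)
txbab: all yes -> commit (commits=3)
txd5f: all yes -> commit (commits=4)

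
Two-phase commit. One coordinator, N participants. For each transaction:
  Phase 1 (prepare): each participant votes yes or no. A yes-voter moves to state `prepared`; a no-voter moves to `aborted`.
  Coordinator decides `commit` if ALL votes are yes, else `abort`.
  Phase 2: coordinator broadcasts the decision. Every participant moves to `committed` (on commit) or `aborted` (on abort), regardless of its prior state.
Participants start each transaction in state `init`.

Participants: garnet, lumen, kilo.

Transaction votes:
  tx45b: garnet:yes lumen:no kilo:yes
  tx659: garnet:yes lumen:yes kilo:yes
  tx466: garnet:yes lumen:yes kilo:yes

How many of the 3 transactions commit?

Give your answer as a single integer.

Answer: 2

Derivation:
tx45b: no from lumen -> abort (commits=0)
tx659: all yes -> commit (commits=1)
tx466: all yes -> commit (commits=2)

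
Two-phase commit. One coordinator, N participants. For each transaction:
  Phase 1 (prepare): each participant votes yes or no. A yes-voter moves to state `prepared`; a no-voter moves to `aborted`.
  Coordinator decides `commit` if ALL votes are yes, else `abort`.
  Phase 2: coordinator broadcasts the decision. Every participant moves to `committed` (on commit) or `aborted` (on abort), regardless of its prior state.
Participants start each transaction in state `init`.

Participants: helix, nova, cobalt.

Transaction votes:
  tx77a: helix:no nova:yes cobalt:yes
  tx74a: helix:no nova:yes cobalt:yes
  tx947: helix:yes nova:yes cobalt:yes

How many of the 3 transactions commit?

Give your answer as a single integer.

Answer: 1

Derivation:
tx77a: no from helix -> abort (commits=0)
tx74a: no from helix -> abort (commits=0)
tx947: all yes -> commit (commits=1)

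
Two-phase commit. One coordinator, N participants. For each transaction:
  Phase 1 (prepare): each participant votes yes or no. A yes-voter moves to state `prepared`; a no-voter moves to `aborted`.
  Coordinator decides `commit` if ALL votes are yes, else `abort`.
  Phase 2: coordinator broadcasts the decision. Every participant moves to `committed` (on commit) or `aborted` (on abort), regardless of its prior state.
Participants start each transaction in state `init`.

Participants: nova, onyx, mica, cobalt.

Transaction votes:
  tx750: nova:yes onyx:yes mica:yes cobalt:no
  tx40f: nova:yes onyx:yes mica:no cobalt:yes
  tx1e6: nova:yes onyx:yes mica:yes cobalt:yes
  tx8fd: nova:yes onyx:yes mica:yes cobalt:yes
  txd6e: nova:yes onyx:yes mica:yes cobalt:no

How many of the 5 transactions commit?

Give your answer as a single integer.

Answer: 2

Derivation:
tx750: no from cobalt -> abort (commits=0)
tx40f: no from mica -> abort (commits=0)
tx1e6: all yes -> commit (commits=1)
tx8fd: all yes -> commit (commits=2)
txd6e: no from cobalt -> abort (commits=2)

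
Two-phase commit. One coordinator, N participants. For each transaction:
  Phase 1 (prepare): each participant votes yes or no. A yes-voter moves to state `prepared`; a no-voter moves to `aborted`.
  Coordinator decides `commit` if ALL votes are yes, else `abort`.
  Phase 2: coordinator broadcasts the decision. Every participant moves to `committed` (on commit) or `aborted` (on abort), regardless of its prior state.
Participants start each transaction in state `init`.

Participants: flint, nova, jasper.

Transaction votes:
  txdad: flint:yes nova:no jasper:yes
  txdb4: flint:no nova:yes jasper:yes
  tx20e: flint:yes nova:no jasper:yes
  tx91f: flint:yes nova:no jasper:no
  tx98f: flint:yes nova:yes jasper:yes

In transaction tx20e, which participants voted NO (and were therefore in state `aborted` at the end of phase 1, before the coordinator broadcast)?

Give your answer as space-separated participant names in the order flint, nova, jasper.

Txn tx20e phase 1: flint yes -> prepared; nova no -> aborted; jasper yes -> prepared

Answer: nova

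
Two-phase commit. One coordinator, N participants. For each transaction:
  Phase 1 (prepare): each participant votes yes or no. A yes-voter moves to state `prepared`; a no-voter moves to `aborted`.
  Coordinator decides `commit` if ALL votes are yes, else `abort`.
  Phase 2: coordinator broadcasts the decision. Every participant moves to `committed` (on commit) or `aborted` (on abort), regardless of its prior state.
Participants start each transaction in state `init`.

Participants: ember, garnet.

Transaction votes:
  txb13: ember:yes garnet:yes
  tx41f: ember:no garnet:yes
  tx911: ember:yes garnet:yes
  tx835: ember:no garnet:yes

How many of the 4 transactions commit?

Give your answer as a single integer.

Answer: 2

Derivation:
txb13: all yes -> commit (commits=1)
tx41f: no from ember -> abort (commits=1)
tx911: all yes -> commit (commits=2)
tx835: no from ember -> abort (commits=2)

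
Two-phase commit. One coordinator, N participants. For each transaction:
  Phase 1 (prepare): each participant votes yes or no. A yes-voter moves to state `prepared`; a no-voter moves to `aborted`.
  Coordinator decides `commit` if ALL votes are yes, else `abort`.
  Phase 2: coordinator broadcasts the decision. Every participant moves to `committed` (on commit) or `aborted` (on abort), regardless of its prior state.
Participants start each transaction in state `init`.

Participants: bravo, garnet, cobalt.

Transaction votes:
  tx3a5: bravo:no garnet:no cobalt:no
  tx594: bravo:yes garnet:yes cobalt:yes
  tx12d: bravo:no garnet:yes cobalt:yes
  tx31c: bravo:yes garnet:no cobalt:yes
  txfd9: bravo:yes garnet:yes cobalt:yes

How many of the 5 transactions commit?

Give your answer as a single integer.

Answer: 2

Derivation:
tx3a5: no from bravo, garnet, cobalt -> abort (commits=0)
tx594: all yes -> commit (commits=1)
tx12d: no from bravo -> abort (commits=1)
tx31c: no from garnet -> abort (commits=1)
txfd9: all yes -> commit (commits=2)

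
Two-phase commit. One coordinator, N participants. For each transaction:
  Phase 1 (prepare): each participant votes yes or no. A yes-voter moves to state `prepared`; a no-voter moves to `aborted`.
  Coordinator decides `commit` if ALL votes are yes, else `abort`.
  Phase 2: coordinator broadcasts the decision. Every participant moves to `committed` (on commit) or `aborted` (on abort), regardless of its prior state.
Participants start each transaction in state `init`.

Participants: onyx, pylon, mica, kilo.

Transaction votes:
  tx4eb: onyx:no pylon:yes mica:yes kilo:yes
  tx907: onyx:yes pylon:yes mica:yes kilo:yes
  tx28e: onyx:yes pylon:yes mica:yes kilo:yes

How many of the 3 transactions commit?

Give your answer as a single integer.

Answer: 2

Derivation:
tx4eb: no from onyx -> abort (commits=0)
tx907: all yes -> commit (commits=1)
tx28e: all yes -> commit (commits=2)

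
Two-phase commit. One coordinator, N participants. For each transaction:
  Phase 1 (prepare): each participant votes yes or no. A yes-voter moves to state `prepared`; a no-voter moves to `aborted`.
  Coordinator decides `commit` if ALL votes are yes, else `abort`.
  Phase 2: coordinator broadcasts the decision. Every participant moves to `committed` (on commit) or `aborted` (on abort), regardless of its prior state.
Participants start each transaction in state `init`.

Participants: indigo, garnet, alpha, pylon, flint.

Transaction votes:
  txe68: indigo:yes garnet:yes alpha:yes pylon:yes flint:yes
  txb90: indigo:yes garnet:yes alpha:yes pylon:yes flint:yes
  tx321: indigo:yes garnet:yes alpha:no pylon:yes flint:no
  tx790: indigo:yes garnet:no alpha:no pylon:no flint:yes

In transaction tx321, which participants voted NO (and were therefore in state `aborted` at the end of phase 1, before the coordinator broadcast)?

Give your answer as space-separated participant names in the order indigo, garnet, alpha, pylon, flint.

Answer: alpha flint

Derivation:
Txn tx321 phase 1: indigo yes -> prepared; garnet yes -> prepared; alpha no -> aborted; pylon yes -> prepared; flint no -> aborted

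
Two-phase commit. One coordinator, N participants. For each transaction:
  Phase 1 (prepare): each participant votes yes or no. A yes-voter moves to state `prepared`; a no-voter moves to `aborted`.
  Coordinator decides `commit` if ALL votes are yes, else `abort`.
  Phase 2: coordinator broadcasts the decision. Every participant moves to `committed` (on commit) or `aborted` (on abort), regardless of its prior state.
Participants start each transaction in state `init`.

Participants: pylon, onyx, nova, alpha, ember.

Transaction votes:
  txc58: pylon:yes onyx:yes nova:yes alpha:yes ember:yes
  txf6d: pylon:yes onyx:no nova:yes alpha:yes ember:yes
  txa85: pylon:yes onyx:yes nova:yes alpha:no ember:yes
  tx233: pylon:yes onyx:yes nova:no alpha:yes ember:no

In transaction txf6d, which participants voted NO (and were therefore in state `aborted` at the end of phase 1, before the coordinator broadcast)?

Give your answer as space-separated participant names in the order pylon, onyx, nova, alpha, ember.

Answer: onyx

Derivation:
Txn txf6d phase 1: pylon yes -> prepared; onyx no -> aborted; nova yes -> prepared; alpha yes -> prepared; ember yes -> prepared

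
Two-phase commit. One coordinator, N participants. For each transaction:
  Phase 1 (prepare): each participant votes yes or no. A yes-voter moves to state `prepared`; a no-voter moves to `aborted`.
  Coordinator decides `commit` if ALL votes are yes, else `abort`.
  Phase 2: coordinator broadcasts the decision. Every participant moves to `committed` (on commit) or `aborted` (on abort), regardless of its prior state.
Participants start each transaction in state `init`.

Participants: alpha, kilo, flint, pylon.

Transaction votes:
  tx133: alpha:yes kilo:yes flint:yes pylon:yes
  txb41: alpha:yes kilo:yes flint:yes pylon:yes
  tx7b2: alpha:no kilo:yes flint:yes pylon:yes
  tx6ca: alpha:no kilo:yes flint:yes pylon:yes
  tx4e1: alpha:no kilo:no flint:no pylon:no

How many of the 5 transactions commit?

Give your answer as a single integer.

tx133: all yes -> commit (commits=1)
txb41: all yes -> commit (commits=2)
tx7b2: no from alpha -> abort (commits=2)
tx6ca: no from alpha -> abort (commits=2)
tx4e1: no from alpha, kilo, flint, pylon -> abort (commits=2)

Answer: 2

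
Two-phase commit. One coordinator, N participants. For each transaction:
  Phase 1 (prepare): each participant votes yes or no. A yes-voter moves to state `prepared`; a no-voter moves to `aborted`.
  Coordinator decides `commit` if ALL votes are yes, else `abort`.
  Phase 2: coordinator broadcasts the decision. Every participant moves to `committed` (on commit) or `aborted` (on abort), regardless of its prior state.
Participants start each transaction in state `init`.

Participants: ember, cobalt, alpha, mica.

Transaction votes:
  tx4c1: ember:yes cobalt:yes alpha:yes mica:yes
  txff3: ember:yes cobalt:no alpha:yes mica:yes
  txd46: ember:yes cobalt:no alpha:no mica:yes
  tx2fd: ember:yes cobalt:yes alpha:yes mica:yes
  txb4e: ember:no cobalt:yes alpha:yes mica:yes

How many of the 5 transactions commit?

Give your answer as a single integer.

tx4c1: all yes -> commit (commits=1)
txff3: no from cobalt -> abort (commits=1)
txd46: no from cobalt, alpha -> abort (commits=1)
tx2fd: all yes -> commit (commits=2)
txb4e: no from ember -> abort (commits=2)

Answer: 2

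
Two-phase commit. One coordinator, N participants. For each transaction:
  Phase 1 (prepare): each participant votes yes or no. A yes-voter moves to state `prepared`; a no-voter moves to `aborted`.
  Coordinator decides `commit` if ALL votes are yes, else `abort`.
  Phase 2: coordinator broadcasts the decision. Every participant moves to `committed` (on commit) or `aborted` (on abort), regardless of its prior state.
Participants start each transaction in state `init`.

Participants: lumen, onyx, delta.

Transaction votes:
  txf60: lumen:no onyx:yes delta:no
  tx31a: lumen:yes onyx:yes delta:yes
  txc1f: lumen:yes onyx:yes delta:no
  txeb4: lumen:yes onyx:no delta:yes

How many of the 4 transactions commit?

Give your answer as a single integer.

Answer: 1

Derivation:
txf60: no from lumen, delta -> abort (commits=0)
tx31a: all yes -> commit (commits=1)
txc1f: no from delta -> abort (commits=1)
txeb4: no from onyx -> abort (commits=1)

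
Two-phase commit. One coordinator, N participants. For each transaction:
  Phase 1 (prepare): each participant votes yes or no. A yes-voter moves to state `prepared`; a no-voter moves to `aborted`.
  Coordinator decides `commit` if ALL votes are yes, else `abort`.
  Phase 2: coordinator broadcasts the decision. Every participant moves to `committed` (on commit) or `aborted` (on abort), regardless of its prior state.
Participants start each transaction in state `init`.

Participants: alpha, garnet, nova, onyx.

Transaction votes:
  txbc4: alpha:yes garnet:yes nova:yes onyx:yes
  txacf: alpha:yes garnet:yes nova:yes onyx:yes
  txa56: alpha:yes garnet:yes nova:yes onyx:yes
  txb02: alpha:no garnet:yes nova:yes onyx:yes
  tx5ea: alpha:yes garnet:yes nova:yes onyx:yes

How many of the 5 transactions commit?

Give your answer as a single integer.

txbc4: all yes -> commit (commits=1)
txacf: all yes -> commit (commits=2)
txa56: all yes -> commit (commits=3)
txb02: no from alpha -> abort (commits=3)
tx5ea: all yes -> commit (commits=4)

Answer: 4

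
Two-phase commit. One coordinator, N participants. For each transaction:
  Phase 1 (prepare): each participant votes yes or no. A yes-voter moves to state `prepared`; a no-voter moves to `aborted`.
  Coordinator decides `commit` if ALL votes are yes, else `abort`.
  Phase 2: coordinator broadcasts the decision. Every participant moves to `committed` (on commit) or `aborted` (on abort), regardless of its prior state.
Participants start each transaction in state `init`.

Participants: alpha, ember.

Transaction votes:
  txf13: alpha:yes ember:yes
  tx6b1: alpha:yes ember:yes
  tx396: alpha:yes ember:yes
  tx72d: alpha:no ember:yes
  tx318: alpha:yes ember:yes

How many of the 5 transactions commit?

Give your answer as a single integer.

Answer: 4

Derivation:
txf13: all yes -> commit (commits=1)
tx6b1: all yes -> commit (commits=2)
tx396: all yes -> commit (commits=3)
tx72d: no from alpha -> abort (commits=3)
tx318: all yes -> commit (commits=4)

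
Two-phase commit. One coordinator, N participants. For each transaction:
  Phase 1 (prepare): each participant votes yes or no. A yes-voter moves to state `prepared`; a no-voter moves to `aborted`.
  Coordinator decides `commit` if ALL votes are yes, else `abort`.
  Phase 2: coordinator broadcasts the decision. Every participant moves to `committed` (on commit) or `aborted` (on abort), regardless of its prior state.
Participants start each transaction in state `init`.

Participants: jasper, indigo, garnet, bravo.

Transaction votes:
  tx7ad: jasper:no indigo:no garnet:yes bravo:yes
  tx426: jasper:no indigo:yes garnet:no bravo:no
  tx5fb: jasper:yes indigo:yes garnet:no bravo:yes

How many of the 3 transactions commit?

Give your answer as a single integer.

tx7ad: no from jasper, indigo -> abort (commits=0)
tx426: no from jasper, garnet, bravo -> abort (commits=0)
tx5fb: no from garnet -> abort (commits=0)

Answer: 0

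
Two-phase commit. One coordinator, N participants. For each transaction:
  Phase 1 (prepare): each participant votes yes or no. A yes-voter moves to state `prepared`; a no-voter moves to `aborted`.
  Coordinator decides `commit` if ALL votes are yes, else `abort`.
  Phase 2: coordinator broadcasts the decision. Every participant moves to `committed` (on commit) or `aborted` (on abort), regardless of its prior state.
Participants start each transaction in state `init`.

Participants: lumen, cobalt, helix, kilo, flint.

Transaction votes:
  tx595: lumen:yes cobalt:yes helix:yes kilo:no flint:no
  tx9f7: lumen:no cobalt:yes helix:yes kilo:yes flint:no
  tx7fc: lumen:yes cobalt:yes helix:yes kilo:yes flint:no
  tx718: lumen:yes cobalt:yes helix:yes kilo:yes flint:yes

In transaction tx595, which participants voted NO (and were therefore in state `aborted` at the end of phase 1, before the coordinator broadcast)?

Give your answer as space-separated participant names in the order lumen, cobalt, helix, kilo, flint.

Answer: kilo flint

Derivation:
Txn tx595 phase 1: lumen yes -> prepared; cobalt yes -> prepared; helix yes -> prepared; kilo no -> aborted; flint no -> aborted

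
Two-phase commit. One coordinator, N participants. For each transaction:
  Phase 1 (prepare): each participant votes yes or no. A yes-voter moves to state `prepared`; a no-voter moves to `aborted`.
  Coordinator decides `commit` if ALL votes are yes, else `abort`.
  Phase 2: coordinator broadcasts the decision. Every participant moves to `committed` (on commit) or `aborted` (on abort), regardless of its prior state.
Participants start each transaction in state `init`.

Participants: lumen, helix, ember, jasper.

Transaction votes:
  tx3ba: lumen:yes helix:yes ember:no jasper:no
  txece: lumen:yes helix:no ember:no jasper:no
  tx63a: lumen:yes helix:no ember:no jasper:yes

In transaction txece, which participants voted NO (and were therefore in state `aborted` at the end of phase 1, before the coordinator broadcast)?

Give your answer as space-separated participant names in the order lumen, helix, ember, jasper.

Answer: helix ember jasper

Derivation:
Txn txece phase 1: lumen yes -> prepared; helix no -> aborted; ember no -> aborted; jasper no -> aborted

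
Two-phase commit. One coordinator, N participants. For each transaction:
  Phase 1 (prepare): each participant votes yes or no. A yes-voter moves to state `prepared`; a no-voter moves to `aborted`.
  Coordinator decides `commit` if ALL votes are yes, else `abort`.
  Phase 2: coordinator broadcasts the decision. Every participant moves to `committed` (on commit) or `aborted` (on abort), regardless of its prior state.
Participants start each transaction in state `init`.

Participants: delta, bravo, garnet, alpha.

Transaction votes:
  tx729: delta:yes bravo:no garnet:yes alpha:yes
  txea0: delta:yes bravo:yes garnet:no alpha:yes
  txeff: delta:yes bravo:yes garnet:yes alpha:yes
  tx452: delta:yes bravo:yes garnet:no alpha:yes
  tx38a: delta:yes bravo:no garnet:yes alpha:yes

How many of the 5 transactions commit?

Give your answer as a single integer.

Answer: 1

Derivation:
tx729: no from bravo -> abort (commits=0)
txea0: no from garnet -> abort (commits=0)
txeff: all yes -> commit (commits=1)
tx452: no from garnet -> abort (commits=1)
tx38a: no from bravo -> abort (commits=1)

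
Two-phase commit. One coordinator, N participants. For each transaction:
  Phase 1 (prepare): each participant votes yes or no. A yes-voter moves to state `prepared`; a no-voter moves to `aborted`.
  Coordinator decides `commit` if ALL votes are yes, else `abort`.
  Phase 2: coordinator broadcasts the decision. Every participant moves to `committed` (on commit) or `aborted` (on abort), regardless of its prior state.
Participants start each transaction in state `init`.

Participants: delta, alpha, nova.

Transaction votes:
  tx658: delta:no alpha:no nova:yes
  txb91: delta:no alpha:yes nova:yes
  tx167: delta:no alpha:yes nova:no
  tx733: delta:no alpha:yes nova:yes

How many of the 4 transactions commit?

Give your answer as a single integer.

Answer: 0

Derivation:
tx658: no from delta, alpha -> abort (commits=0)
txb91: no from delta -> abort (commits=0)
tx167: no from delta, nova -> abort (commits=0)
tx733: no from delta -> abort (commits=0)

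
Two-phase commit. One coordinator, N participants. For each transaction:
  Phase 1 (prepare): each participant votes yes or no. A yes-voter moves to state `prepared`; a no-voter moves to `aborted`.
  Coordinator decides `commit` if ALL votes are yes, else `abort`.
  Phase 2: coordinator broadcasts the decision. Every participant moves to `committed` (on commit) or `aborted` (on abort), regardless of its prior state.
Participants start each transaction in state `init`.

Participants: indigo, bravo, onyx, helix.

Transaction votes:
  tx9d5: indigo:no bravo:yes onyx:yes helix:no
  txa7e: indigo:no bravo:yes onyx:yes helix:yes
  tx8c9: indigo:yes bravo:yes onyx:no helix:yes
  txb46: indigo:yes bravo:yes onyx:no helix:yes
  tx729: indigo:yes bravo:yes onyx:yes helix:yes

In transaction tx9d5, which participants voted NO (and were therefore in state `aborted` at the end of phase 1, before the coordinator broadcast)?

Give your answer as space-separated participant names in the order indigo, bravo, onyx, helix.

Answer: indigo helix

Derivation:
Txn tx9d5 phase 1: indigo no -> aborted; bravo yes -> prepared; onyx yes -> prepared; helix no -> aborted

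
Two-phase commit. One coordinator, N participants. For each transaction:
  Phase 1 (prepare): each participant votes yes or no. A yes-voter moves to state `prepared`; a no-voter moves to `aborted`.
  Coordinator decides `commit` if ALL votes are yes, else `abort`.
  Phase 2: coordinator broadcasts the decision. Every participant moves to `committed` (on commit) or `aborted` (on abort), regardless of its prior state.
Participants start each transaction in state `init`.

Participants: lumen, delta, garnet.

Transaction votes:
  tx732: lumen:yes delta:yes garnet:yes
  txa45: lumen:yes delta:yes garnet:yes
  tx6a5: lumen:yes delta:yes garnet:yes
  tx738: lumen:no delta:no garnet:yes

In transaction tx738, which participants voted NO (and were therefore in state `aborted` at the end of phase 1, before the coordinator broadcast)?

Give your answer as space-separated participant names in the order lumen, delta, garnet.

Txn tx738 phase 1: lumen no -> aborted; delta no -> aborted; garnet yes -> prepared

Answer: lumen delta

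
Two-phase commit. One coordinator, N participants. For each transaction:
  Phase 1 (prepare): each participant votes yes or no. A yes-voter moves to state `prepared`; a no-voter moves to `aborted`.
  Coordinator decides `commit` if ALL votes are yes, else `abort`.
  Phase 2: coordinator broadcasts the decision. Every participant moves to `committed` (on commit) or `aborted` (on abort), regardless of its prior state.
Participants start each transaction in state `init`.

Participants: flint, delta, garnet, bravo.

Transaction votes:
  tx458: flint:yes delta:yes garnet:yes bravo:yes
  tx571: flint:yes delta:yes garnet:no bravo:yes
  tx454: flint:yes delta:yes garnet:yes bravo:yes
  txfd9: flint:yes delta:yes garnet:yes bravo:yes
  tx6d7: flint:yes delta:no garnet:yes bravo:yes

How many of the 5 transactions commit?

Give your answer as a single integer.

tx458: all yes -> commit (commits=1)
tx571: no from garnet -> abort (commits=1)
tx454: all yes -> commit (commits=2)
txfd9: all yes -> commit (commits=3)
tx6d7: no from delta -> abort (commits=3)

Answer: 3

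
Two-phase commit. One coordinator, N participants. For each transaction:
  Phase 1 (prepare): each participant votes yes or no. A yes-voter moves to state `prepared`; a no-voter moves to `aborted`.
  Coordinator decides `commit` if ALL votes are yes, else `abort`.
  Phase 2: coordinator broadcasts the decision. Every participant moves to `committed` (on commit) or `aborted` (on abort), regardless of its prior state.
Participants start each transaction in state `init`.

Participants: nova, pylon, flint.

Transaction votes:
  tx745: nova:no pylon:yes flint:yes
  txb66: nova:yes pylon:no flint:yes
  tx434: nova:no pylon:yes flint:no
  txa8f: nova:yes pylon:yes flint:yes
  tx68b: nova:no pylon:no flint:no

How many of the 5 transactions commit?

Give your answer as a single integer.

tx745: no from nova -> abort (commits=0)
txb66: no from pylon -> abort (commits=0)
tx434: no from nova, flint -> abort (commits=0)
txa8f: all yes -> commit (commits=1)
tx68b: no from nova, pylon, flint -> abort (commits=1)

Answer: 1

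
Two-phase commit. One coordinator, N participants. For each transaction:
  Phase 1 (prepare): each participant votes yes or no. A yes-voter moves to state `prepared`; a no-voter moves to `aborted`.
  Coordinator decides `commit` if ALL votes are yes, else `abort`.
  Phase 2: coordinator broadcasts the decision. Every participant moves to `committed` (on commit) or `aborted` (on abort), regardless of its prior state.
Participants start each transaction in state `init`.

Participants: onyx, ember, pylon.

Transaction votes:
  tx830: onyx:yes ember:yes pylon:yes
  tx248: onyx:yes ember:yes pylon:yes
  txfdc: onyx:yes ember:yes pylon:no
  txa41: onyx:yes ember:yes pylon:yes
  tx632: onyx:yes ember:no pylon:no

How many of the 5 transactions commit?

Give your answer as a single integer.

tx830: all yes -> commit (commits=1)
tx248: all yes -> commit (commits=2)
txfdc: no from pylon -> abort (commits=2)
txa41: all yes -> commit (commits=3)
tx632: no from ember, pylon -> abort (commits=3)

Answer: 3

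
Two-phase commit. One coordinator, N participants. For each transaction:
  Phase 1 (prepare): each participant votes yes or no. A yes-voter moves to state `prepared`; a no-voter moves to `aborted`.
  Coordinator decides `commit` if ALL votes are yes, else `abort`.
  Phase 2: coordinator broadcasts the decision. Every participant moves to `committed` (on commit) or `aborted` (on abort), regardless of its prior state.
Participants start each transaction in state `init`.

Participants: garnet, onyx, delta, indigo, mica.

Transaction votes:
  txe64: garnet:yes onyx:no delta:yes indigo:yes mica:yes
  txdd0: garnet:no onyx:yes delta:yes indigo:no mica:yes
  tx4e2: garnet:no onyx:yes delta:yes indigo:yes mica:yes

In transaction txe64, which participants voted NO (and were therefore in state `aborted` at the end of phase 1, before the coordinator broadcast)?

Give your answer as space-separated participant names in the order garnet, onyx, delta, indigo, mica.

Txn txe64 phase 1: garnet yes -> prepared; onyx no -> aborted; delta yes -> prepared; indigo yes -> prepared; mica yes -> prepared

Answer: onyx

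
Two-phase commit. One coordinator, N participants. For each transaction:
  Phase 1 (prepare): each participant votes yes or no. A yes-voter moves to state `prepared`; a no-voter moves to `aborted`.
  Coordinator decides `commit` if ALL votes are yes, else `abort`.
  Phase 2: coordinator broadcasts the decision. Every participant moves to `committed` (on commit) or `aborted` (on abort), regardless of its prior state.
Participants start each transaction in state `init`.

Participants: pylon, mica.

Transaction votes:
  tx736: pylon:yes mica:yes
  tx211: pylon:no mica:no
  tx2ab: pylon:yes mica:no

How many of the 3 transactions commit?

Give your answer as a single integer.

tx736: all yes -> commit (commits=1)
tx211: no from pylon, mica -> abort (commits=1)
tx2ab: no from mica -> abort (commits=1)

Answer: 1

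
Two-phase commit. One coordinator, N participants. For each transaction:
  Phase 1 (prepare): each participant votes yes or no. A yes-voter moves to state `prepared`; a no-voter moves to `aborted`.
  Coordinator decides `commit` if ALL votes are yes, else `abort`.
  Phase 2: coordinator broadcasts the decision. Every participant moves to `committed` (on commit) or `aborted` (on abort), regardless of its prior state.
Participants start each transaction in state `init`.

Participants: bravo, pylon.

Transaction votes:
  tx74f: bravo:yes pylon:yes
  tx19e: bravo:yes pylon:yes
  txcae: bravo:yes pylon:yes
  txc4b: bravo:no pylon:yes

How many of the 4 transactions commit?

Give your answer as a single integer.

tx74f: all yes -> commit (commits=1)
tx19e: all yes -> commit (commits=2)
txcae: all yes -> commit (commits=3)
txc4b: no from bravo -> abort (commits=3)

Answer: 3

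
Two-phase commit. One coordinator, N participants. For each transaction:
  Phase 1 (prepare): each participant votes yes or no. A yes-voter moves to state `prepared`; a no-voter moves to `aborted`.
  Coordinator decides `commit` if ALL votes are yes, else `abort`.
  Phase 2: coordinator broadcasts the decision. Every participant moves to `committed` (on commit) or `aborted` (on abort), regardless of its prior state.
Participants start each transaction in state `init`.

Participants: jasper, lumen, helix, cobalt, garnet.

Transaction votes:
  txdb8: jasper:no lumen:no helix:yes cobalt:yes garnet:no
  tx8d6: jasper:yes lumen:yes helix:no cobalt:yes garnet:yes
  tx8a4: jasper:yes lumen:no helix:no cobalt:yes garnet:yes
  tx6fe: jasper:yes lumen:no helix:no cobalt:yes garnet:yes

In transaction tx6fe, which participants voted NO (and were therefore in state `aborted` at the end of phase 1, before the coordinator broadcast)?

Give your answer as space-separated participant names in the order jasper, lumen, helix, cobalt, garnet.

Txn tx6fe phase 1: jasper yes -> prepared; lumen no -> aborted; helix no -> aborted; cobalt yes -> prepared; garnet yes -> prepared

Answer: lumen helix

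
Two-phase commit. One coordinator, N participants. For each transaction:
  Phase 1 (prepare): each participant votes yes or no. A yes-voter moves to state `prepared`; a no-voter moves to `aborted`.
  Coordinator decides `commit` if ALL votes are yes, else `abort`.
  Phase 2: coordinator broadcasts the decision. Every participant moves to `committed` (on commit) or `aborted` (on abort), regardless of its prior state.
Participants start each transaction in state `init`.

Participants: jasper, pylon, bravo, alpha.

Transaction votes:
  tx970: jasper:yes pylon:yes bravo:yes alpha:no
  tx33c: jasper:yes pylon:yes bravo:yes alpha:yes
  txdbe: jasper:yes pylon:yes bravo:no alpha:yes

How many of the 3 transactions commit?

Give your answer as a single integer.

Answer: 1

Derivation:
tx970: no from alpha -> abort (commits=0)
tx33c: all yes -> commit (commits=1)
txdbe: no from bravo -> abort (commits=1)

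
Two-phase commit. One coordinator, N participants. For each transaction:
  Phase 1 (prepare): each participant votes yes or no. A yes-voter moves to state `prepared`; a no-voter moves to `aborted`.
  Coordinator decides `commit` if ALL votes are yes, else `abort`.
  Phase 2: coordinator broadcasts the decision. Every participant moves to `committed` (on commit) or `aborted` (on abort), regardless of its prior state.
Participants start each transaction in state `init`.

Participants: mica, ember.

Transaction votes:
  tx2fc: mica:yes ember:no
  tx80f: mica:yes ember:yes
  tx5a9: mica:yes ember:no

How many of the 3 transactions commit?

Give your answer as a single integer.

tx2fc: no from ember -> abort (commits=0)
tx80f: all yes -> commit (commits=1)
tx5a9: no from ember -> abort (commits=1)

Answer: 1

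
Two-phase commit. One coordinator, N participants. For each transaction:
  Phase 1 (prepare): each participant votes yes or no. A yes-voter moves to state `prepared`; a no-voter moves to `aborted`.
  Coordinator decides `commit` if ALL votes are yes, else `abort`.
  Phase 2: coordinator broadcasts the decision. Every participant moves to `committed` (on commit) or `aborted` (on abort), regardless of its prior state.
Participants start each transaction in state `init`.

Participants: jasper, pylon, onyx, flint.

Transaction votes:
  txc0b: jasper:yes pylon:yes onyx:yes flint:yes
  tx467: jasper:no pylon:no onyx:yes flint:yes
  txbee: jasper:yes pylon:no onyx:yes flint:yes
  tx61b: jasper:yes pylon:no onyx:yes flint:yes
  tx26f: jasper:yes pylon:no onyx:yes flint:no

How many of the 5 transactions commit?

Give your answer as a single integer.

txc0b: all yes -> commit (commits=1)
tx467: no from jasper, pylon -> abort (commits=1)
txbee: no from pylon -> abort (commits=1)
tx61b: no from pylon -> abort (commits=1)
tx26f: no from pylon, flint -> abort (commits=1)

Answer: 1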